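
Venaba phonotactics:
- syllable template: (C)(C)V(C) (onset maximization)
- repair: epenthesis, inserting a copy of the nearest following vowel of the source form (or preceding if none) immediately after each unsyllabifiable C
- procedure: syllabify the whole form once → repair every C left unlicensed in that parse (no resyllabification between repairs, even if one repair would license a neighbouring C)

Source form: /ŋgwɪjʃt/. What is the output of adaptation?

ŋɪgwɪjʃɪtɪ

The consonants /ŋ/, /ʃ/, /t/ cannot be parsed into a legal (C)(C)V(C) syllable (at most one coda consonant is licensed; onsets may contain at most 2 consonants).
Inserting the epenthetic vowel yields /ŋ/ → /ŋɪ/, /ʃ/ → /ʃɪ/, /t/ → /tɪ/.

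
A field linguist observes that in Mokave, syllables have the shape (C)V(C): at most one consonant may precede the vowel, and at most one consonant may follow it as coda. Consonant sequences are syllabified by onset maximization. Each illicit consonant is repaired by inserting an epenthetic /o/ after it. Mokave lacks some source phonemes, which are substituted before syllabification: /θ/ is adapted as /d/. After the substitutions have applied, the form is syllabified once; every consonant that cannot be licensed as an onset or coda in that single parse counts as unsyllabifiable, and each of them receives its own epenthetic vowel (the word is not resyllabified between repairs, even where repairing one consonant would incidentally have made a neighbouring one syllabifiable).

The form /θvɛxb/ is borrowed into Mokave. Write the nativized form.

dovɛxbo

Substitution: /θ/ → /d/, giving /dvɛxb/.
The consonants /d/, /b/ cannot be parsed into a legal (C)V(C) syllable (at most one coda consonant is licensed; onsets are limited to one consonant).
Epenthesis after each stranded consonant: /d/ → /do/, /b/ → /bo/.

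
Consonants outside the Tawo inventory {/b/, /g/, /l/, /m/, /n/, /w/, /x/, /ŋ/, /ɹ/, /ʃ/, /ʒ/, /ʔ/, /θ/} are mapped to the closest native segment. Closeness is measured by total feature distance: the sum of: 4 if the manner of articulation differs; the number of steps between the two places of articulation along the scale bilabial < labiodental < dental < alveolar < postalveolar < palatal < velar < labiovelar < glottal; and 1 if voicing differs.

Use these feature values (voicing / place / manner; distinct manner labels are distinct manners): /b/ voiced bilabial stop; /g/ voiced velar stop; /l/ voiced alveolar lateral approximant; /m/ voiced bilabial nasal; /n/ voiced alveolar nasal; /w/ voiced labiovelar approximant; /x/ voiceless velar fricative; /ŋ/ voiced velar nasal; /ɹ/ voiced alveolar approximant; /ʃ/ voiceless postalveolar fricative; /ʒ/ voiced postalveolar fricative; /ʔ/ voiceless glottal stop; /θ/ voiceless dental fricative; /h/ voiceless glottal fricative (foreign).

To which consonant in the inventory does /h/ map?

/x/ is closest: same manner (fricative), place distance 2 (glottal→velar), same voicing; total 2. Next closest is /ʃ/ at distance 4.

x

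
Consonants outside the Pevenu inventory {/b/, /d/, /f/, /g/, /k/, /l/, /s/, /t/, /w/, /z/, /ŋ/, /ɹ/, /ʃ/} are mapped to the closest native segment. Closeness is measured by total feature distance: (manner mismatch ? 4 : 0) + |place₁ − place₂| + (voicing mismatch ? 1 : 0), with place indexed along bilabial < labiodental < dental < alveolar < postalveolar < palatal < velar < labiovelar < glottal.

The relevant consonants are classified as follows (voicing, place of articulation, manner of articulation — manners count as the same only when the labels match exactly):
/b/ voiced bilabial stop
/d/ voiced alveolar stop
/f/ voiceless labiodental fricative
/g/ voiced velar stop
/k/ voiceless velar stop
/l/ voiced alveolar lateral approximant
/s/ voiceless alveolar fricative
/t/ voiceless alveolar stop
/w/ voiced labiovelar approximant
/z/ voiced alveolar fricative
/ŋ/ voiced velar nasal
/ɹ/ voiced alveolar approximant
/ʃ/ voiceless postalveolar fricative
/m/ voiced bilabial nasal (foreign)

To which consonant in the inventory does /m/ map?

/b/ is closest: manner differs (nasal→stop, +4), place distance 0 (bilabial→bilabial), same voicing; total 4. Next closest is /f/ at distance 6.

b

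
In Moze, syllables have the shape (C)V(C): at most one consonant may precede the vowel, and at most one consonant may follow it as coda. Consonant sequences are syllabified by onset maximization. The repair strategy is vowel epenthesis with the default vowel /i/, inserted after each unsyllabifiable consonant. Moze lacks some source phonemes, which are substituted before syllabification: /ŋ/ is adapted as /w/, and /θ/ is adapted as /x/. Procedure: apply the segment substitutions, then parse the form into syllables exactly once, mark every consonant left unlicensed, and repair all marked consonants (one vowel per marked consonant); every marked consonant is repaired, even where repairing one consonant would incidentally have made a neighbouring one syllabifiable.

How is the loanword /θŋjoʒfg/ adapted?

xiwijoʒfigi

Substitution: /θ/ → /x/, /ŋ/ → /w/, giving /xwjoʒfg/.
Under (C)V(C), the unsyllabifiable consonants are /x/, /w/, /f/, /g/ (at most one coda consonant is licensed; onsets are limited to one consonant).
Inserting the epenthetic vowel yields /x/ → /xi/, /w/ → /wi/, /f/ → /fi/, /g/ → /gi/.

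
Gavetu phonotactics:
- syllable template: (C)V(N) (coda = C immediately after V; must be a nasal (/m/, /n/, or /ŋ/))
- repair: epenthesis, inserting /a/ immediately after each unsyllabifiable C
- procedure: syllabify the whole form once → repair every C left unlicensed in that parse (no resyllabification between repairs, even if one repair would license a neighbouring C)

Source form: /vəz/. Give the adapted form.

Syllabifying with onset maximization leaves /z/ stranded (only a nasal (/m/, /n/, or /ŋ/) is licensed in coda position; onsets are limited to one consonant).
Each unlicensed consonant becomes the onset of a new syllable: /z/ → /za/.

vəza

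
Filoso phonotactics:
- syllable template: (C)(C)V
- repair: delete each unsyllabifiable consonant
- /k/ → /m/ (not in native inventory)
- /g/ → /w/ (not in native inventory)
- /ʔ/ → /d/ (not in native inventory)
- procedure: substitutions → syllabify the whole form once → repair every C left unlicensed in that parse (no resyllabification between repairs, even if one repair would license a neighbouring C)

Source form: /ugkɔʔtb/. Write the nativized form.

uwmɔ

Substitution: /g/ → /w/, /k/ → /m/, /ʔ/ → /d/, giving /uwmɔdtb/.
Under (C)(C)V, the unsyllabifiable consonants are /d/, /t/, /b/ (no codas are permitted; onsets may contain at most 2 consonants).
Deleting the stranded consonants removes /d/, /t/, /b/.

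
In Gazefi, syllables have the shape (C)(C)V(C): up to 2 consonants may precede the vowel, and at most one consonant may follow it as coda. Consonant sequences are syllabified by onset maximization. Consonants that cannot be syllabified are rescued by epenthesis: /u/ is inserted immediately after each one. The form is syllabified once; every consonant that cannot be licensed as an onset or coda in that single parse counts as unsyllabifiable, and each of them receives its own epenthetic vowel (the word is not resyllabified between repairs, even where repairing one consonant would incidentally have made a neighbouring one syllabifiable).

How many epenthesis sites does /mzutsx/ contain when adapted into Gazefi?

The unsyllabifiable consonants are /s/, /x/; each receives one epenthetic vowel.

2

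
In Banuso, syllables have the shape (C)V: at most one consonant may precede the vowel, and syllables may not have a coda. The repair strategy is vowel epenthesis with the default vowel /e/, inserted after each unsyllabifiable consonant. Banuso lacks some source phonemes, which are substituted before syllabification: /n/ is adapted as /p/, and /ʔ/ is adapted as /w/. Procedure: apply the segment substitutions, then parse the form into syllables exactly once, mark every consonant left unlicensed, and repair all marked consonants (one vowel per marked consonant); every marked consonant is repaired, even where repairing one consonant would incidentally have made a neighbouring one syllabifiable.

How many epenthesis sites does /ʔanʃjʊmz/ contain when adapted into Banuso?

After substitution the input is /wapʃjʊmz/.
The unsyllabifiable consonants are /p/, /ʃ/, /m/, /z/; each receives one epenthetic vowel.

4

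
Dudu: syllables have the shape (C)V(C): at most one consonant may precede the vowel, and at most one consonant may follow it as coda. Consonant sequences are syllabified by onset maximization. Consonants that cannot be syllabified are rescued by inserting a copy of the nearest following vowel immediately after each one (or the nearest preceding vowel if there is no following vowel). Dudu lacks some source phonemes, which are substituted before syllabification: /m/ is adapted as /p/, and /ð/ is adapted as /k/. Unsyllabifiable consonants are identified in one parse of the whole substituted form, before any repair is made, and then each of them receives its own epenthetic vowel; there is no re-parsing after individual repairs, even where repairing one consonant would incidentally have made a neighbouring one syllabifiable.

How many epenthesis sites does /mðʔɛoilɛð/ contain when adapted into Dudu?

2

After substitution the input is /pkʔɛoilɛk/.
The unsyllabifiable consonants are /p/, /k/; each receives one epenthetic vowel.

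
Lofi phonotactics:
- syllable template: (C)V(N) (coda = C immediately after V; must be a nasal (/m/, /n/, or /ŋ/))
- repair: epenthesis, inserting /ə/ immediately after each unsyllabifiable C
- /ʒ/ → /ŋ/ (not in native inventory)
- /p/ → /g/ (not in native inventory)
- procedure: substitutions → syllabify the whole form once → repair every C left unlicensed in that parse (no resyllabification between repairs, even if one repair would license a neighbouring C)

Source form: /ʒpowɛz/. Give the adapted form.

Substitution: /ʒ/ → /ŋ/, /p/ → /g/, giving /ŋgowɛz/.
Under (C)V(N), the unsyllabifiable consonants are /ŋ/, /z/ (only a nasal (/m/, /n/, or /ŋ/) is licensed in coda position; onsets are limited to one consonant).
Inserting the epenthetic vowel yields /ŋ/ → /ŋə/, /z/ → /zə/.

ŋəgowɛzə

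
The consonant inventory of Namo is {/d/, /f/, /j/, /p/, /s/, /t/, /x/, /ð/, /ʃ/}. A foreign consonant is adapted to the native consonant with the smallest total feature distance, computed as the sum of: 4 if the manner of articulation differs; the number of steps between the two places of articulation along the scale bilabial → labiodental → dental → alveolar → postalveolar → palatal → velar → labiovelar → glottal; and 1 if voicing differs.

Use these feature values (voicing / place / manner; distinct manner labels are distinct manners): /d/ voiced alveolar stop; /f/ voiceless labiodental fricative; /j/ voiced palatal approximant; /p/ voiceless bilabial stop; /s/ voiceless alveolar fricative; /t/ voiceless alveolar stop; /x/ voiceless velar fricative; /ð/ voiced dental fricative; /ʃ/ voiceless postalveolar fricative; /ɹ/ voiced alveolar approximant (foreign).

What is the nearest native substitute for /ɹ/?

/j/ is closest: same manner (approximant), place distance 2 (alveolar→palatal), same voicing; total 2. Next closest is /d/ at distance 4.

j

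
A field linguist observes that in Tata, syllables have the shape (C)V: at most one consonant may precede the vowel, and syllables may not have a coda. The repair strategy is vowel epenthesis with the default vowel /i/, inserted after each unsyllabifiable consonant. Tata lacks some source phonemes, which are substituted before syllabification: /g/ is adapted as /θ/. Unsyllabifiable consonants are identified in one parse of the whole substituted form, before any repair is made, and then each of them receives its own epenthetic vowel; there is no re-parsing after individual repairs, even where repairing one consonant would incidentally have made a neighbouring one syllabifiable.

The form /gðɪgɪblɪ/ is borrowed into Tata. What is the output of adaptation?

Substitution: /g/ → /θ/, giving /θðɪθɪblɪ/.
Syllabifying with onset maximization leaves /θ/, /b/ stranded (no codas are permitted; onsets are limited to one consonant).
Epenthesis after each stranded consonant: /θ/ → /θi/, /b/ → /bi/.

θiðɪθɪbilɪ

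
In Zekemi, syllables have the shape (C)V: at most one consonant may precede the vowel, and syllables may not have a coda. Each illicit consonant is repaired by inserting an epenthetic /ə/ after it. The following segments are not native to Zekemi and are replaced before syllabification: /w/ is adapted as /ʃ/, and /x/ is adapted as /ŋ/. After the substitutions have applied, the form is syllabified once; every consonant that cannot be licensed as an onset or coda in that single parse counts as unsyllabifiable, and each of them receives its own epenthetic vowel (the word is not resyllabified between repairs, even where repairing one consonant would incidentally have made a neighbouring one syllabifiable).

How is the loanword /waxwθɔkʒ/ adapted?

Substitution: /w/ → /ʃ/, /x/ → /ŋ/, giving /ʃaŋʃθɔkʒ/.
The consonants /ŋ/, /ʃ/, /k/, /ʒ/ cannot be parsed into a legal (C)V syllable (no codas are permitted; onsets are limited to one consonant).
Epenthesis after each stranded consonant: /ŋ/ → /ŋə/, /ʃ/ → /ʃə/, /k/ → /kə/, /ʒ/ → /ʒə/.

ʃaŋəʃəθɔkəʒə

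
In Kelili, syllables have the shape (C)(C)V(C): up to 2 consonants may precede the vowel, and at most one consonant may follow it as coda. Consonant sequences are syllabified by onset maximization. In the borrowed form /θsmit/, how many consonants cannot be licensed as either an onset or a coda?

Syllabifying with onset maximization leaves /θ/ stranded (at most one coda consonant is licensed; onsets may contain at most 2 consonants).

1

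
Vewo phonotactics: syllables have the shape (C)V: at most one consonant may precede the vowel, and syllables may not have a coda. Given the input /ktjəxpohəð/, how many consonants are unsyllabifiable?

4

Under (C)V, the unsyllabifiable consonants are /k/, /t/, /x/, /ð/ (no codas are permitted; onsets are limited to one consonant).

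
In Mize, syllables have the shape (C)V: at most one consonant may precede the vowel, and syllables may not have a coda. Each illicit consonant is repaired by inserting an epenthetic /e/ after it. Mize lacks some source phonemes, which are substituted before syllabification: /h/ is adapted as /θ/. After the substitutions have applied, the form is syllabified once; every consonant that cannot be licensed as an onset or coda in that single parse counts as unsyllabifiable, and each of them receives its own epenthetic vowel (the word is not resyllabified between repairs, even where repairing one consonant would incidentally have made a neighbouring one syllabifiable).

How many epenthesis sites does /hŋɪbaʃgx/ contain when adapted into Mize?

After substitution the input is /θŋɪbaʃgx/.
The unsyllabifiable consonants are /θ/, /ʃ/, /g/, /x/; each receives one epenthetic vowel.

4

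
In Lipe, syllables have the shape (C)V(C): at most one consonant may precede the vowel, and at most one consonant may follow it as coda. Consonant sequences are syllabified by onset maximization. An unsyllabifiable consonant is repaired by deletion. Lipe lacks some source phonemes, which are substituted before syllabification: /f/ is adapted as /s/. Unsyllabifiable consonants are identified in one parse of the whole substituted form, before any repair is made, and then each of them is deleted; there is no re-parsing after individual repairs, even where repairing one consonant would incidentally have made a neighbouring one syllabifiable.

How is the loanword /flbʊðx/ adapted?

bʊð

Substitution: /f/ → /s/, giving /slbʊðx/.
Under (C)V(C), the unsyllabifiable consonants are /s/, /l/, /x/ (at most one coda consonant is licensed; onsets are limited to one consonant).
Deleting the stranded consonants removes /s/, /l/, /x/.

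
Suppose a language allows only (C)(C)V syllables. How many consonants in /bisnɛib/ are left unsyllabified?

The consonants /b/ cannot be parsed into a legal (C)(C)V syllable (no codas are permitted; onsets may contain at most 2 consonants).

1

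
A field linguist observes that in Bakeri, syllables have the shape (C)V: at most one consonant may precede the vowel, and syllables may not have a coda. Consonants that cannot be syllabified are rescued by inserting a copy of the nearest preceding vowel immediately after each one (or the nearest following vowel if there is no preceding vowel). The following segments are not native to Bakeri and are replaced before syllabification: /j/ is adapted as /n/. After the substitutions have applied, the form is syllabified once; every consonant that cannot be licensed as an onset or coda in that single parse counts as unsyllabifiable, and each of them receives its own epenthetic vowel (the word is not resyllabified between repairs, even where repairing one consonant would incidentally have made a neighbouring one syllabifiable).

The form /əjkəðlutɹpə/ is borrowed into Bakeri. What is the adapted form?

Substitution: /j/ → /n/, giving /ənkəðlutɹpə/.
Under (C)V, the unsyllabifiable consonants are /n/, /ð/, /t/, /ɹ/ (no codas are permitted; onsets are limited to one consonant).
Inserting the epenthetic vowel yields /n/ → /nə/, /ð/ → /ðə/, /t/ → /tu/, /ɹ/ → /ɹu/.

ənəkəðəlutuɹupə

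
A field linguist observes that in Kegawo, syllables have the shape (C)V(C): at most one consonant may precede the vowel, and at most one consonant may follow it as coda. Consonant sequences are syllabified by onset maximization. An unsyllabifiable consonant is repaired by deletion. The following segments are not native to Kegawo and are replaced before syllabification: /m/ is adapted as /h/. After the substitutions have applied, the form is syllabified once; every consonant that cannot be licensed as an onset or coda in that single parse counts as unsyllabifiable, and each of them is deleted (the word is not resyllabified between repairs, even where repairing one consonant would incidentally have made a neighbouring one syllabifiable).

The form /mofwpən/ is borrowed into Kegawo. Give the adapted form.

Substitution: /m/ → /h/, giving /hofwpən/.
The consonants /w/ cannot be parsed into a legal (C)V(C) syllable (at most one coda consonant is licensed; onsets are limited to one consonant).
Deletion applies to /w/.

hofpən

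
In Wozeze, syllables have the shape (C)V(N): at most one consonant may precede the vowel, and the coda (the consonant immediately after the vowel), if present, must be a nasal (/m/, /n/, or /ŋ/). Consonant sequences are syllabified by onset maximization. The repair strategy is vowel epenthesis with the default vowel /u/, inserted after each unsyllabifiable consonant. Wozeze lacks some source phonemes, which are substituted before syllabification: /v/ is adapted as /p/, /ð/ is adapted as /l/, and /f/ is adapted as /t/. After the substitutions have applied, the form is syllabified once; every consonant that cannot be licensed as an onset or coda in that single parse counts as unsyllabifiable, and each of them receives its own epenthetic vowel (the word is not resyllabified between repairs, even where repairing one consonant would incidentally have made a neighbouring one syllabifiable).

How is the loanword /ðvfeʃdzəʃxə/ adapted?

luputeʃuduzəʃuxə

Substitution: /ð/ → /l/, /v/ → /p/, /f/ → /t/, giving /lpteʃdzəʃxə/.
Under (C)V(N), the unsyllabifiable consonants are /l/, /p/, /ʃ/, /d/, /ʃ/ (only a nasal (/m/, /n/, or /ŋ/) is licensed in coda position; onsets are limited to one consonant).
Inserting the epenthetic vowel yields /l/ → /lu/, /p/ → /pu/, /ʃ/ → /ʃu/, /d/ → /du/, /ʃ/ → /ʃu/.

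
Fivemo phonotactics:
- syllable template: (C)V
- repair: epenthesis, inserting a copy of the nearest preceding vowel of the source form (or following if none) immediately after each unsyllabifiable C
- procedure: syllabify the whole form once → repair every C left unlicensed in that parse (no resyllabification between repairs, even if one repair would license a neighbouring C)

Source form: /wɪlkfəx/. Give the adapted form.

Syllabifying with onset maximization leaves /l/, /k/, /x/ stranded (no codas are permitted; onsets are limited to one consonant).
Inserting the epenthetic vowel yields /l/ → /lɪ/, /k/ → /kɪ/, /x/ → /xə/.

wɪlɪkɪfəxə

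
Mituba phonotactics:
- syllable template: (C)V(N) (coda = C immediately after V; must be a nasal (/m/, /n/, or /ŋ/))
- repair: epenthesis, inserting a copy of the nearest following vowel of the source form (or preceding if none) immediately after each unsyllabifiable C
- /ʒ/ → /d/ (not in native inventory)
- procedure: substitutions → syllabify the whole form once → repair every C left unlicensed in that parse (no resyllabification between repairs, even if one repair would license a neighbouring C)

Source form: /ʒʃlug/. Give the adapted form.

duʃulugu

Substitution: /ʒ/ → /d/, giving /dʃlug/.
Syllabifying with onset maximization leaves /d/, /ʃ/, /g/ stranded (only a nasal (/m/, /n/, or /ŋ/) is licensed in coda position; onsets are limited to one consonant).
Inserting the epenthetic vowel yields /d/ → /du/, /ʃ/ → /ʃu/, /g/ → /gu/.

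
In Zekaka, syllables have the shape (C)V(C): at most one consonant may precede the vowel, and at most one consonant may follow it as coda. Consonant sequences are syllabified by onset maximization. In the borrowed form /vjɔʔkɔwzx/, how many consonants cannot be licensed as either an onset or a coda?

3

The consonants /v/, /z/, /x/ cannot be parsed into a legal (C)V(C) syllable (at most one coda consonant is licensed; onsets are limited to one consonant).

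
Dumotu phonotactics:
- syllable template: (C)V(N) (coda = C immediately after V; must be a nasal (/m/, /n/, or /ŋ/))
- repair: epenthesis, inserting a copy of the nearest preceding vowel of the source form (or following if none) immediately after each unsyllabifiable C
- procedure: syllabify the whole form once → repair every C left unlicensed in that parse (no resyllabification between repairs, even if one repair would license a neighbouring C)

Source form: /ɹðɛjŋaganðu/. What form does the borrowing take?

Syllabifying with onset maximization leaves /ɹ/, /j/ stranded (only a nasal (/m/, /n/, or /ŋ/) is licensed in coda position; onsets are limited to one consonant).
Epenthesis after each stranded consonant: /ɹ/ → /ɹɛ/, /j/ → /jɛ/.

ɹɛðɛjɛŋaganðu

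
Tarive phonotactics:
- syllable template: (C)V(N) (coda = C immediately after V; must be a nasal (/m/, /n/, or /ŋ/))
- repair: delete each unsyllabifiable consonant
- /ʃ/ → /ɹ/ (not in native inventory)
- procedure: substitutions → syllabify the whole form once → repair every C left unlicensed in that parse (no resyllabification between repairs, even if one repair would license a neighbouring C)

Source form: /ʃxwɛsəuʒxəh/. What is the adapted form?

Substitution: /ʃ/ → /ɹ/, giving /ɹxwɛsəuʒxəh/.
Syllabifying with onset maximization leaves /ɹ/, /x/, /ʒ/, /h/ stranded (only a nasal (/m/, /n/, or /ŋ/) is licensed in coda position; onsets are limited to one consonant).
Deletion applies to /ɹ/, /x/, /ʒ/, /h/.

wɛsəuxə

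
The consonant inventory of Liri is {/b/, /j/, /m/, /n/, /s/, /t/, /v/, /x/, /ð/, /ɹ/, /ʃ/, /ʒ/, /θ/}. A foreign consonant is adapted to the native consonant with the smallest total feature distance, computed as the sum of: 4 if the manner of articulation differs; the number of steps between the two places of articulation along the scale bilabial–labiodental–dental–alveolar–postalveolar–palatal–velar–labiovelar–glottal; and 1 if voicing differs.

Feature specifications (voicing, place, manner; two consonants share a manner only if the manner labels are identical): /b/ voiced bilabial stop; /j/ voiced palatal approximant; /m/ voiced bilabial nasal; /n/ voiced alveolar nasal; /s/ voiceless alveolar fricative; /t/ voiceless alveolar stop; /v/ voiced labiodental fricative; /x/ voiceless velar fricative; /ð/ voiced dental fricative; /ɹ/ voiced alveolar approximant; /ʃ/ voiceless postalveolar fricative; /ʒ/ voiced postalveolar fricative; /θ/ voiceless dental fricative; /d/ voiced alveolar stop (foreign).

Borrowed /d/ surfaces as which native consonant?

t

/t/ is closest: same manner (stop), place distance 0 (alveolar→alveolar), voicing differs (+1); total 1. Next closest is /b/ at distance 3.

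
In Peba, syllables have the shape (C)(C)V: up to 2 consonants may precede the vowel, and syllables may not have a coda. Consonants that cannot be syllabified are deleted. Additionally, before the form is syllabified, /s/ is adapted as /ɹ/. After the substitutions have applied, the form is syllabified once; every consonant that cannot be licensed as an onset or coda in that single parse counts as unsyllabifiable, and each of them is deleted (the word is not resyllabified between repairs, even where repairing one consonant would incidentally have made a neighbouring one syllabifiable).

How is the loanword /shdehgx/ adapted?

hde

Substitution: /s/ → /ɹ/, giving /ɹhdehgx/.
Under (C)(C)V, the unsyllabifiable consonants are /ɹ/, /h/, /g/, /x/ (no codas are permitted; onsets may contain at most 2 consonants).
Deleting the stranded consonants removes /ɹ/, /h/, /g/, /x/.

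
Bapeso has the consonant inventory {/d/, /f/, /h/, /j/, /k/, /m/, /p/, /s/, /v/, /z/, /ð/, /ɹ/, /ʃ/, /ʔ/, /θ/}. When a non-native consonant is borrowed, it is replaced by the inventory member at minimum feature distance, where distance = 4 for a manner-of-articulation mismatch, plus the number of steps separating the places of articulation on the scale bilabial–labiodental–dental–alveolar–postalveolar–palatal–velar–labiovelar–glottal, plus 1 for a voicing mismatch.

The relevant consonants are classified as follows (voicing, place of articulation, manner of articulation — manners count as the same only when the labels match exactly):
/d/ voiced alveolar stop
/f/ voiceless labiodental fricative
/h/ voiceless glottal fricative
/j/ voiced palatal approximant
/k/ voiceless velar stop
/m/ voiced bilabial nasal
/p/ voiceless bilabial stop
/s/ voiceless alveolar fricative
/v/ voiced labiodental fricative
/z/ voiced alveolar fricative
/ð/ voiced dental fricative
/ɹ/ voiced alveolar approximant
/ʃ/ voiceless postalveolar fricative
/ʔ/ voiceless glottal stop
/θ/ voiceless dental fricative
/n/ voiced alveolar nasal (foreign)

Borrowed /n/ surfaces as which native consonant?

m

/m/ is closest: same manner (nasal), place distance 3 (alveolar→bilabial), same voicing; total 3. Next closest is /d/ at distance 4.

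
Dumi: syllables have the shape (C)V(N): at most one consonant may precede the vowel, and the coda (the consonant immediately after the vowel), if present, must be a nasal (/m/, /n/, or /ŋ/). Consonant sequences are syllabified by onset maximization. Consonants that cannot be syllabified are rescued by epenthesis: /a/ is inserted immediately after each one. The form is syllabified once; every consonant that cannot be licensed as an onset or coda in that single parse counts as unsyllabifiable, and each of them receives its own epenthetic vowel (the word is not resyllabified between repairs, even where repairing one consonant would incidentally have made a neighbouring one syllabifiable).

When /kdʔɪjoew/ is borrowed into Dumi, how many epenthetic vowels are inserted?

3

The unsyllabifiable consonants are /k/, /d/, /w/; each receives one epenthetic vowel.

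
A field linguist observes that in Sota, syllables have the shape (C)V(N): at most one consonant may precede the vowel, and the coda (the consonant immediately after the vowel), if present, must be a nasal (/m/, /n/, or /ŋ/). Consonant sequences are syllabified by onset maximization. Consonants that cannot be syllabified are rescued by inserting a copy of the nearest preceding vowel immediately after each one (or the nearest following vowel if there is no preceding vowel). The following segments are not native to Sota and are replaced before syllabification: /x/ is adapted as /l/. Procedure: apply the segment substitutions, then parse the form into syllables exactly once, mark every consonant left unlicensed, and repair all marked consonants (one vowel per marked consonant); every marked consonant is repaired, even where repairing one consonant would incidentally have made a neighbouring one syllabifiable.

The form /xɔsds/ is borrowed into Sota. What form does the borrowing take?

lɔsɔdɔsɔ

Substitution: /x/ → /l/, giving /lɔsds/.
Under (C)V(N), the unsyllabifiable consonants are /s/, /d/, /s/ (only a nasal (/m/, /n/, or /ŋ/) is licensed in coda position; onsets are limited to one consonant).
Epenthesis after each stranded consonant: /s/ → /sɔ/, /d/ → /dɔ/, /s/ → /sɔ/.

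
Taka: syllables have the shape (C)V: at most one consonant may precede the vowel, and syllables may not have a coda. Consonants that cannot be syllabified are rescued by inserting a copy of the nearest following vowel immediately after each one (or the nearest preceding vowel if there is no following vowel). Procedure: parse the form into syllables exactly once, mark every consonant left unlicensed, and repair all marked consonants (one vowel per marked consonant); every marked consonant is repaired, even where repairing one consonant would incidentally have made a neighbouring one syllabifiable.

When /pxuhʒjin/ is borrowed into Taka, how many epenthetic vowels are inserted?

4

The unsyllabifiable consonants are /p/, /h/, /ʒ/, /n/; each receives one epenthetic vowel.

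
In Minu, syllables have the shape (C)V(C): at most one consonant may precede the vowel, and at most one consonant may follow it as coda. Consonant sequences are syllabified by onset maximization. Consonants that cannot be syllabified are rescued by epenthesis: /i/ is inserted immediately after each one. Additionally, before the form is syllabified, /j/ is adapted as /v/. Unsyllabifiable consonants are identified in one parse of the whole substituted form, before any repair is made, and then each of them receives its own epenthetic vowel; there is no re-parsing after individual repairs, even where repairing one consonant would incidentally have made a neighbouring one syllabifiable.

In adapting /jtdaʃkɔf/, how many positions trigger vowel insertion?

After substitution the input is /vtdaʃkɔf/.
The unsyllabifiable consonants are /v/, /t/; each receives one epenthetic vowel.

2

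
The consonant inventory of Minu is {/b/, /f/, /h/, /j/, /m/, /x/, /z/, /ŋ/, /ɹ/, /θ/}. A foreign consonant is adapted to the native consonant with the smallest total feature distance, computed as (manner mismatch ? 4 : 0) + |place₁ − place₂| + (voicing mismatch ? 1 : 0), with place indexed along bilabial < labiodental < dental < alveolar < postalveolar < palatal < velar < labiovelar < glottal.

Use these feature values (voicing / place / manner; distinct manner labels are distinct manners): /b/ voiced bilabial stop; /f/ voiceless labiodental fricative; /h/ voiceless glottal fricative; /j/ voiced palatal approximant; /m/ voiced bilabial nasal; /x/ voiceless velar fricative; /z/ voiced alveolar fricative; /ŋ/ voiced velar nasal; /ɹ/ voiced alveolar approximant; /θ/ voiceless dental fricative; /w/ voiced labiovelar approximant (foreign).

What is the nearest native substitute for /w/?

/j/ is closest: same manner (approximant), place distance 2 (labiovelar→palatal), same voicing; total 2. Next closest is /ɹ/ at distance 4.

j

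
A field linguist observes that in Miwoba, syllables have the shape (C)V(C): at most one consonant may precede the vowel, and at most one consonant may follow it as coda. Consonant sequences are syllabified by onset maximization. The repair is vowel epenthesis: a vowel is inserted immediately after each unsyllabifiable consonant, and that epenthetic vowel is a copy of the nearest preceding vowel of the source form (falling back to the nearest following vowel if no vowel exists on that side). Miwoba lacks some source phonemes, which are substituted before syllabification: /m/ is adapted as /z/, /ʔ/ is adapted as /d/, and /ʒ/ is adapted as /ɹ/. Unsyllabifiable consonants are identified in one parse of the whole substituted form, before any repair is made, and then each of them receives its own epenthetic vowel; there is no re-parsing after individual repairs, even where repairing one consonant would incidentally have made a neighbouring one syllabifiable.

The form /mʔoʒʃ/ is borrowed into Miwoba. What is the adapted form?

zodoɹʃo

Substitution: /m/ → /z/, /ʔ/ → /d/, /ʒ/ → /ɹ/, giving /zdoɹʃ/.
Under (C)V(C), the unsyllabifiable consonants are /z/, /ʃ/ (at most one coda consonant is licensed; onsets are limited to one consonant).
Inserting the epenthetic vowel yields /z/ → /zo/, /ʃ/ → /ʃo/.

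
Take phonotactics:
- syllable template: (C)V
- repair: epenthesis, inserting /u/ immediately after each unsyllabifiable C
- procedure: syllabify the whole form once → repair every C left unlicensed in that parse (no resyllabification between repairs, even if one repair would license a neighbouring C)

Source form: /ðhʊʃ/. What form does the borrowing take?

The consonants /ð/, /ʃ/ cannot be parsed into a legal (C)V syllable (no codas are permitted; onsets are limited to one consonant).
Inserting the epenthetic vowel yields /ð/ → /ðu/, /ʃ/ → /ʃu/.

ðuhʊʃu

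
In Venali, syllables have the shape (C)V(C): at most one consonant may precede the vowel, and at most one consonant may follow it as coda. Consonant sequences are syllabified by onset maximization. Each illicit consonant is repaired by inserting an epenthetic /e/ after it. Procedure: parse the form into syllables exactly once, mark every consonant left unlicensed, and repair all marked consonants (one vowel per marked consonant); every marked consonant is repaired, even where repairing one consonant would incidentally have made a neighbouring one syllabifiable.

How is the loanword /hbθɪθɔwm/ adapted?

The consonants /h/, /b/, /m/ cannot be parsed into a legal (C)V(C) syllable (at most one coda consonant is licensed; onsets are limited to one consonant).
Inserting the epenthetic vowel yields /h/ → /he/, /b/ → /be/, /m/ → /me/.

hebeθɪθɔwme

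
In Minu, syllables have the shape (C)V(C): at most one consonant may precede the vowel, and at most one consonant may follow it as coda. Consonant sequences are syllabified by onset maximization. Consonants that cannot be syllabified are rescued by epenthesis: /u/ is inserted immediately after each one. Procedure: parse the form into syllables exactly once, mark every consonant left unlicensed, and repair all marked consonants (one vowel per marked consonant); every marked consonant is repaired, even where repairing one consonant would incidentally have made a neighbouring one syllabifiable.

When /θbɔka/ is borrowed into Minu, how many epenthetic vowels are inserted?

The unsyllabifiable consonants are /θ/; each receives one epenthetic vowel.

1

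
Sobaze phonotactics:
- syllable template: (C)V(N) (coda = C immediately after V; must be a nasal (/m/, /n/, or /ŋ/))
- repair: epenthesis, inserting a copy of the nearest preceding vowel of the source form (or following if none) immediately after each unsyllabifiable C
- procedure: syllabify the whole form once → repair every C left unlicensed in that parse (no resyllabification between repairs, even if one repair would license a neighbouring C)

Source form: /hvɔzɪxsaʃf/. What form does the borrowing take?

hɔvɔzɪxɪsaʃafa

Under (C)V(N), the unsyllabifiable consonants are /h/, /x/, /ʃ/, /f/ (only a nasal (/m/, /n/, or /ŋ/) is licensed in coda position; onsets are limited to one consonant).
Epenthesis after each stranded consonant: /h/ → /hɔ/, /x/ → /xɪ/, /ʃ/ → /ʃa/, /f/ → /fa/.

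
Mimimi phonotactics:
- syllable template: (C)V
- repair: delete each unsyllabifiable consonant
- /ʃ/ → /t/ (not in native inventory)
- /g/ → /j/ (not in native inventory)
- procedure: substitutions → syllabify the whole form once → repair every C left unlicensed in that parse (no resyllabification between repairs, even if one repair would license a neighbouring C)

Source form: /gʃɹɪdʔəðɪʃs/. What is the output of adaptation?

Substitution: /g/ → /j/, /ʃ/ → /t/, giving /jtɹɪdʔəðɪts/.
Under (C)V, the unsyllabifiable consonants are /j/, /t/, /d/, /t/, /s/ (no codas are permitted; onsets are limited to one consonant).
Deletion applies to /j/, /t/, /d/, /t/, /s/.

ɹɪʔəðɪ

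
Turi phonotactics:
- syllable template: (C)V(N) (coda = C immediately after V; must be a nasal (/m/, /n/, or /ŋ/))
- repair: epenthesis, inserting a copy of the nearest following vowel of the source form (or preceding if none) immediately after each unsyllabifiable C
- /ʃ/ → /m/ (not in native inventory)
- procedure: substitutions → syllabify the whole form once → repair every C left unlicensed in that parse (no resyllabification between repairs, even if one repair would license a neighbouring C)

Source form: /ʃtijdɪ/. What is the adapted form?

mitijɪdɪ

Substitution: /ʃ/ → /m/, giving /mtijdɪ/.
Syllabifying with onset maximization leaves /m/, /j/ stranded (only a nasal (/m/, /n/, or /ŋ/) is licensed in coda position; onsets are limited to one consonant).
Inserting the epenthetic vowel yields /m/ → /mi/, /j/ → /jɪ/.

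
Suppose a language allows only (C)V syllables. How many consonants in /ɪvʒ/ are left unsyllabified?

Under (C)V, the unsyllabifiable consonants are /v/, /ʒ/ (no codas are permitted; onsets are limited to one consonant).

2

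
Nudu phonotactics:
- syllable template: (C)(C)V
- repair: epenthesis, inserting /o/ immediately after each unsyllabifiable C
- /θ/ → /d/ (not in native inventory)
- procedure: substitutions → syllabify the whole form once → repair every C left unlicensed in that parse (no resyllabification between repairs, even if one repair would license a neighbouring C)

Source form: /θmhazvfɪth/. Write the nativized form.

domhazovfɪtoho

Substitution: /θ/ → /d/, giving /dmhazvfɪth/.
Syllabifying with onset maximization leaves /d/, /z/, /t/, /h/ stranded (no codas are permitted; onsets may contain at most 2 consonants).
Epenthesis after each stranded consonant: /d/ → /do/, /z/ → /zo/, /t/ → /to/, /h/ → /ho/.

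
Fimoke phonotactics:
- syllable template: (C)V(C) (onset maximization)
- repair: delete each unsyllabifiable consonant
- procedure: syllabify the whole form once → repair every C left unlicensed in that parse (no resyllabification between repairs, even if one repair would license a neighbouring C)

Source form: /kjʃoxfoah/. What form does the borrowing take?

Under (C)V(C), the unsyllabifiable consonants are /k/, /j/ (at most one coda consonant is licensed; onsets are limited to one consonant).
Deletion applies to /k/, /j/.

ʃoxfoah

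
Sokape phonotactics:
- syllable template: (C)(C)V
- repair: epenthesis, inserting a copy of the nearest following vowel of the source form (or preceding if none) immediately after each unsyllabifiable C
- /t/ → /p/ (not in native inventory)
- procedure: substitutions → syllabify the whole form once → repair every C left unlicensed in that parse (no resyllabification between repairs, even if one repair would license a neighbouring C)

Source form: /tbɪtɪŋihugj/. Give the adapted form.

pbɪpɪŋihuguju

Substitution: /t/ → /p/, giving /pbɪpɪŋihugj/.
Under (C)(C)V, the unsyllabifiable consonants are /g/, /j/ (no codas are permitted; onsets may contain at most 2 consonants).
Each unlicensed consonant becomes the onset of a new syllable: /g/ → /gu/, /j/ → /ju/.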